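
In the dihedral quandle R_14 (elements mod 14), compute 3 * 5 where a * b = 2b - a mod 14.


3 * 5 = 2*5 - 3 mod 14
= 10 - 3 mod 14
= 7 mod 14 = 7

7


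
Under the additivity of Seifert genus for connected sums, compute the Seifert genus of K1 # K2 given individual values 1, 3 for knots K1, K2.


The Seifert genus is additive under connected sum.
Seifert genus(K1 # K2) = (1) + (3)
= 4

4


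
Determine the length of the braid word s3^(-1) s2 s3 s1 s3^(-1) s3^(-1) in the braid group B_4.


The word length counts the number of generators (including inverses).
Listing each generator: s3^(-1), s2, s3, s1, s3^(-1), s3^(-1)
There are 6 generators in this braid word.

6


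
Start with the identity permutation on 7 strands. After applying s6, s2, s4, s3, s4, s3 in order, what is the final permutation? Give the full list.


Starting with identity [1, 2, 3, 4, 5, 6, 7].
Apply generators in sequence:
  After s6: [1, 2, 3, 4, 5, 7, 6]
  After s2: [1, 3, 2, 4, 5, 7, 6]
  After s4: [1, 3, 2, 5, 4, 7, 6]
  After s3: [1, 3, 5, 2, 4, 7, 6]
  After s4: [1, 3, 5, 4, 2, 7, 6]
  After s3: [1, 3, 4, 5, 2, 7, 6]
Final permutation: [1, 3, 4, 5, 2, 7, 6]

[1, 3, 4, 5, 2, 7, 6]


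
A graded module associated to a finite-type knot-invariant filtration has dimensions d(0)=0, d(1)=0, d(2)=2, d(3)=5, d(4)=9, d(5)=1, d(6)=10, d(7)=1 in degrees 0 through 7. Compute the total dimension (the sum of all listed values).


Total dimension = d(0) + d(1) + ... + d(7)
= 0 + 0 + 2 + 5 + 9 + 1 + 10 + 1
= 28

28


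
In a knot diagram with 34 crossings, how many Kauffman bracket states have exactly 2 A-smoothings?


We choose which 2 of 34 crossings get A-smoothings.
C(34, 2) = 34! / (2! * 32!)
= 561

561


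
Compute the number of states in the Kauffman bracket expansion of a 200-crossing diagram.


Each crossing contributes 2 choices (A-smoothing or B-smoothing).
Total states = 2^200 = 1606938044258990275541962092341162602522202993782792835301376

1606938044258990275541962092341162602522202993782792835301376


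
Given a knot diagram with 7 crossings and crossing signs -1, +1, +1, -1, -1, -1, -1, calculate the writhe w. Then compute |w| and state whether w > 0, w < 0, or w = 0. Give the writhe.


Step 1: Count positive crossings (+1).
Positive crossings: 2
Step 2: Count negative crossings (-1).
Negative crossings: 5
Step 3: Writhe = (positive) - (negative)
w = 2 - 5 = -3
Step 4: |w| = 3, and w is negative

-3


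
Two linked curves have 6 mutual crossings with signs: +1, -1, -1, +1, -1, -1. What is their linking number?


Step 1: Count positive crossings: 2
Step 2: Count negative crossings: 4
Step 3: Sum of signs = 2 - 4 = -2
Step 4: Linking number = sum/2 = -2/2 = -1

-1


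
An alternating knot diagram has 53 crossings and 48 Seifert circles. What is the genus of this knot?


For alternating knots, g = (c - s + 1)/2.
= (53 - 48 + 1)/2
= 6/2 = 3

3


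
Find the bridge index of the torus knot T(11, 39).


The bridge number of T(p,q) is min(p,q).
min(11, 39) = 11

11


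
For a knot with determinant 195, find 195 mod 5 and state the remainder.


Step 1: A knot is p-colorable if and only if p divides its determinant.
Step 2: Compute 195 mod 5.
195 = 39 * 5 + 0
Step 3: 195 mod 5 = 0
Step 4: The knot is 5-colorable: yes

0


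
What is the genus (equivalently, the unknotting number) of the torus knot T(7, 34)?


For a torus knot T(p,q), both the unknotting number and genus equal (p-1)(q-1)/2.
= (7-1)(34-1)/2
= 6*33/2
= 198/2 = 99

99


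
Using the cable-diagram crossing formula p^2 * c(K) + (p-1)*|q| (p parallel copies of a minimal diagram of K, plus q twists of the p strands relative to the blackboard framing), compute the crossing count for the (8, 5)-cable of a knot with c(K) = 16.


Step 1: Each of the c(K) crossings of the companion diagram becomes p*p = p^2 crossings among the p parallel strands, and each of the |q| twists s_1 s_2 ... s_(p-1) adds (p-1) crossings.
  Crossings = p^2 * c(K) + (p-1)*|q|
Step 2: = 8^2 * 16 + (8-1)*5
Step 3: = 64*16 + 7*5
Step 4: = 1024 + 35 = 1059

1059


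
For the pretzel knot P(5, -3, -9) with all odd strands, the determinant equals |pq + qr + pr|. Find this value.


Step 1: Compute pq + qr + pr.
pq = 5*(-3) = -15
qr = (-3)*(-9) = 27
pr = 5*(-9) = -45
pq + qr + pr = -15 + 27 + (-45) = -33
Step 2: Take absolute value.
det(P(5,-3,-9)) = |-33| = 33

33


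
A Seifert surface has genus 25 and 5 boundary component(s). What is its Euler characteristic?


chi = 2 - 2g - b
= 2 - 2*25 - 5
= 2 - 50 - 5 = -53

-53


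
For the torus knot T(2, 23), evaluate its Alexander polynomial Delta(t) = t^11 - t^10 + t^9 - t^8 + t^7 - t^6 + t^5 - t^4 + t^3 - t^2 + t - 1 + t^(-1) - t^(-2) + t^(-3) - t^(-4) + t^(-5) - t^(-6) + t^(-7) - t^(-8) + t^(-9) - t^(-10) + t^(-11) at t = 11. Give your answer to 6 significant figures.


Substituting t = 11 into Delta(t) = t^11 - t^10 + t^9 - t^8 + t^7 - t^6 + t^5 - t^4 + t^3 - t^2 + t - 1 + t^(-1) - t^(-2) + t^(-3) - t^(-4) + t^(-5) - t^(-6) + t^(-7) - t^(-8) + t^(-9) - t^(-10) + t^(-11):
Term values: (285311670611) + (-25937424601) + (2357947691) + (-214358881) + (19487171) + (-1771561) + (161051) + (-14641) + (1331) + (-121) + (11) + (-1) + (0.0909091) + (-0.00826446) + (0.000751315) + (-6.83013e-05) + (6.20921e-06) + (-5.64474e-07) + (5.13158e-08) + (-4.66507e-09) + (4.24098e-10) + (-3.85543e-11) + (3.50494e-12)
Sum = 2.615356981e+11
Rounded to 6 significant figures: 2.61536e+11

2.61536e+11


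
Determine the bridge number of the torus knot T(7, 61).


The bridge number of T(p,q) is min(p,q).
min(7, 61) = 7

7


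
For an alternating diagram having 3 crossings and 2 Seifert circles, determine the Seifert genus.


For alternating knots, g = (c - s + 1)/2.
= (3 - 2 + 1)/2
= 2/2 = 1

1


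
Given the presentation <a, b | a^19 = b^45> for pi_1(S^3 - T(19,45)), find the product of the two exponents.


The relation is a^19 = b^45.
Product of exponents = 19 * 45
= 855

855


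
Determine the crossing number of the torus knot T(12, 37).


For a torus knot T(p, q) with gcd(p,q)=1,
the crossing number is min(p*(q-1), q*(p-1)).
p*(q-1) = 12*36 = 432
q*(p-1) = 37*11 = 407
min(432, 407) = 407

407


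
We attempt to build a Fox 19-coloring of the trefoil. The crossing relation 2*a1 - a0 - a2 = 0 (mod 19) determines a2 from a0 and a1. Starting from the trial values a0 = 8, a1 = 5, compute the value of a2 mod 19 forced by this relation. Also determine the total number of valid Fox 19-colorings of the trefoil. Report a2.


Step 1: Apply the given crossing relation 2*a1 - a0 - a2 = 0 (mod 19).
  a2 = 2*a1 - a0 mod 19
  a2 = 2*5 - 8 mod 19
  a2 = 10 - 8 mod 19
  a2 = 2 mod 19 = 2
Step 2: The trefoil has determinant 3.
  Number of Fox p-colorings (p prime) is p^2 if p = 3, else p.
  Since 19 does not divide 3, only trivial (constant) colorings exist.
  (So the trial a0 = 8, a1 = 5 with a0 != a1 does NOT extend to a valid coloring of the whole trefoil: the other two crossing relations require 3*(a1 - a0) = 0 (mod 19), which fails.)
  Total colorings = 19
Step 3: a2 = 2, total Fox 19-colorings = 19

2


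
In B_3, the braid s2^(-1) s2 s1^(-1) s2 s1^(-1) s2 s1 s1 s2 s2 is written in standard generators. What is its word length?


The word length counts the number of generators (including inverses).
Listing each generator: s2^(-1), s2, s1^(-1), s2, s1^(-1), s2, s1, s1, s2, s2
There are 10 generators in this braid word.

10


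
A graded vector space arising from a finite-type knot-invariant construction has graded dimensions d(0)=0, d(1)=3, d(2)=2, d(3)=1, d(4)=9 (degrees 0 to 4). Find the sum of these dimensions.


Total dimension = d(0) + d(1) + ... + d(4)
= 0 + 3 + 2 + 1 + 9
= 15

15


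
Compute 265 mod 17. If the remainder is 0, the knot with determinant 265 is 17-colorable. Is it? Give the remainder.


Step 1: A knot is p-colorable if and only if p divides its determinant.
Step 2: Compute 265 mod 17.
265 = 15 * 17 + 10
Step 3: 265 mod 17 = 10
Step 4: The knot is 17-colorable: no

10


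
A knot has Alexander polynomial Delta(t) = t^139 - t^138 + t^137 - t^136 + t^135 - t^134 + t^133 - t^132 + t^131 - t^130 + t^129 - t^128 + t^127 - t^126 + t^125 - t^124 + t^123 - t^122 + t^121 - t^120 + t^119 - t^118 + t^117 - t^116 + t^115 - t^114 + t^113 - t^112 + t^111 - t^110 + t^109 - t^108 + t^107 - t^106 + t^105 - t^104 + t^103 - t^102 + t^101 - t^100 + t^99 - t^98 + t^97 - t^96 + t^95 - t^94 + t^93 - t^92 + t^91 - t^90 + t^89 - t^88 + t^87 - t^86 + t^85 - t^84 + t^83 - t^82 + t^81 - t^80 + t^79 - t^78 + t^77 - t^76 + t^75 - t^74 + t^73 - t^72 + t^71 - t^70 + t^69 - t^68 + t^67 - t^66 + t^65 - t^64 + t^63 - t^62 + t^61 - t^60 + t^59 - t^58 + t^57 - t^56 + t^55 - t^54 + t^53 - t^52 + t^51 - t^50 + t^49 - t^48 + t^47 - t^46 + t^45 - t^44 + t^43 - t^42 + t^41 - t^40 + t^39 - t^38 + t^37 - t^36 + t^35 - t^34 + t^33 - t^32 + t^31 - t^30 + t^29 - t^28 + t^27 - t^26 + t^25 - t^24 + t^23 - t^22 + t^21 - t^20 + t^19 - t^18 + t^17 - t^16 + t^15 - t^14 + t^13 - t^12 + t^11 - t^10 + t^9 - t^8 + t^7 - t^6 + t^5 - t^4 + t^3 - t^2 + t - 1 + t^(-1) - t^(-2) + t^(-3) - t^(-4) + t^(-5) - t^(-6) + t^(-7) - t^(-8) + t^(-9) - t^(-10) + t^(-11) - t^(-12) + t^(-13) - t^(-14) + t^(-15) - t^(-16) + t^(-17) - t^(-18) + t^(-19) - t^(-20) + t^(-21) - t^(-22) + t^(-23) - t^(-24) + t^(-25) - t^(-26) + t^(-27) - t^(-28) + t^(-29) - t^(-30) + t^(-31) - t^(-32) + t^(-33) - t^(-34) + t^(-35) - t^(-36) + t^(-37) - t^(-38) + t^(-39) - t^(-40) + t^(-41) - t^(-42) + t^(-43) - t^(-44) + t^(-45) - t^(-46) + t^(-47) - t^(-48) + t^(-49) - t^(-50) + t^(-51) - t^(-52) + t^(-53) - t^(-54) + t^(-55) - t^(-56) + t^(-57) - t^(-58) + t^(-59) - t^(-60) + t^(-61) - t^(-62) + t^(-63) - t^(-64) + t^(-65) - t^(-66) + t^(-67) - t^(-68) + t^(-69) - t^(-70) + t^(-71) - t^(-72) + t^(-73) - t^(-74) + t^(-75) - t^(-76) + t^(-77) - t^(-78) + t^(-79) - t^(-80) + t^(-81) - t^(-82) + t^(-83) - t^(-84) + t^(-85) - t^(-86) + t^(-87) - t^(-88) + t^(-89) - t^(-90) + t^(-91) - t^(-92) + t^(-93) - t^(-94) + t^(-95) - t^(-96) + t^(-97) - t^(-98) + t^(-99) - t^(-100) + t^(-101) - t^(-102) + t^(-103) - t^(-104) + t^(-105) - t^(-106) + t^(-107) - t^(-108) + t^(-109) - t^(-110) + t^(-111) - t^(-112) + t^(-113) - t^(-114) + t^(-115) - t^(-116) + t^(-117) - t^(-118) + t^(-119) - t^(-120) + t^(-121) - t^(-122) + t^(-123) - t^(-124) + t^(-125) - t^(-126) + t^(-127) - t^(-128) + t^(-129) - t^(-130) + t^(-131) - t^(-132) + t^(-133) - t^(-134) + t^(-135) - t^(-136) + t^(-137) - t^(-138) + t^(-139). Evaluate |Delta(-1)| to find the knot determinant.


Step 1: The polynomial has 279 terms with alternating signs, exponents from 139 down to -139.
Step 2: Substitute t = -1. The i-th term has coefficient (-1)^i and exponent (m-i),
  so its value is (-1)^i * (-1)^(m-i) = (-1)^m = -1 for every i.
Step 3: All 279 terms equal -1, so Delta(-1) = 279 * (-1) = -279
Step 4: |Delta(-1)| = 279

279


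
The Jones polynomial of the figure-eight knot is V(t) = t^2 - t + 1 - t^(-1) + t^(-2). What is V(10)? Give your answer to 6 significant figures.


Substituting t = 10 into V(t) = t^2 - t + 1 - t^(-1) + t^(-2):
  (+)t^(2) = 100
  (-)t^(1) = -10
  (+)t^(0) = 1
  (-)t^(-1) = -0.1
  (+)t^(-2) = 0.01
Sum = (100) + (-10) + (1) + (-0.1) + (0.01)
= 90.91
Rounded to 6 significant figures: 90.91

90.91


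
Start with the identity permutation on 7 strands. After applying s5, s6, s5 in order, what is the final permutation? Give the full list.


Starting with identity [1, 2, 3, 4, 5, 6, 7].
Apply generators in sequence:
  After s5: [1, 2, 3, 4, 6, 5, 7]
  After s6: [1, 2, 3, 4, 6, 7, 5]
  After s5: [1, 2, 3, 4, 7, 6, 5]
Final permutation: [1, 2, 3, 4, 7, 6, 5]

[1, 2, 3, 4, 7, 6, 5]


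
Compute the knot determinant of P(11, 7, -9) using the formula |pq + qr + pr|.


Step 1: Compute pq + qr + pr.
pq = 11*7 = 77
qr = 7*(-9) = -63
pr = 11*(-9) = -99
pq + qr + pr = 77 + (-63) + (-99) = -85
Step 2: Take absolute value.
det(P(11,7,-9)) = |-85| = 85

85


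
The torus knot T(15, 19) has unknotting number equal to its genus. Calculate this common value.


For a torus knot T(p,q), both the unknotting number and genus equal (p-1)(q-1)/2.
= (15-1)(19-1)/2
= 14*18/2
= 252/2 = 126

126


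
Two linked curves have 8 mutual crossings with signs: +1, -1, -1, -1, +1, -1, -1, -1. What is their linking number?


Step 1: Count positive crossings: 2
Step 2: Count negative crossings: 6
Step 3: Sum of signs = 2 - 6 = -4
Step 4: Linking number = sum/2 = -4/2 = -2

-2


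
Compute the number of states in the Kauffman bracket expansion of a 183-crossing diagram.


Each crossing contributes 2 choices (A-smoothing or B-smoothing).
Total states = 2^183 = 12259964326927110866866776217202473468949912977468817408

12259964326927110866866776217202473468949912977468817408


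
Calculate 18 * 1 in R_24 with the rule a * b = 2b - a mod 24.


18 * 1 = 2*1 - 18 mod 24
= 2 - 18 mod 24
= -16 mod 24 = 8

8


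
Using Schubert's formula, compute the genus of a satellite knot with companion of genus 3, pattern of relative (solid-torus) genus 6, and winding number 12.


Schubert: g(satellite) = g_rel(pattern) + |winding| * g(companion),
where g_rel(pattern) is the genus of the pattern relative to the solid torus.
= 6 + 12 * 3
= 6 + 36 = 42

42


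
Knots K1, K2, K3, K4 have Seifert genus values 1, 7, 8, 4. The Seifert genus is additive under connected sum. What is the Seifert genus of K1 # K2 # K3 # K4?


The Seifert genus is additive under connected sum.
Seifert genus(K1 # K2 # K3 # K4) = (1) + (7) + (8) + (4)
= 20

20


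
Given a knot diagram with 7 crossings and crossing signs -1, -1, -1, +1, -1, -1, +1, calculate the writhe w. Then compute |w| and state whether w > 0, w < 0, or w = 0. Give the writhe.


Step 1: Count positive crossings (+1).
Positive crossings: 2
Step 2: Count negative crossings (-1).
Negative crossings: 5
Step 3: Writhe = (positive) - (negative)
w = 2 - 5 = -3
Step 4: |w| = 3, and w is negative

-3


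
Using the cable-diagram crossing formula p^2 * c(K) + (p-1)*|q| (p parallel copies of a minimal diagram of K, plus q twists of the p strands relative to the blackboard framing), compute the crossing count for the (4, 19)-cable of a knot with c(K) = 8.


Step 1: Each of the c(K) crossings of the companion diagram becomes p*p = p^2 crossings among the p parallel strands, and each of the |q| twists s_1 s_2 ... s_(p-1) adds (p-1) crossings.
  Crossings = p^2 * c(K) + (p-1)*|q|
Step 2: = 4^2 * 8 + (4-1)*19
Step 3: = 16*8 + 3*19
Step 4: = 128 + 57 = 185

185


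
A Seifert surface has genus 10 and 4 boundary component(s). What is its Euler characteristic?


chi = 2 - 2g - b
= 2 - 2*10 - 4
= 2 - 20 - 4 = -22

-22


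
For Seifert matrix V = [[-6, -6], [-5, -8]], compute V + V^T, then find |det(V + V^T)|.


Step 1: Form V + V^T where V = [[-6, -6], [-5, -8]]
  V^T = [[-6, -5], [-6, -8]]
  V + V^T = [[-12, -11], [-11, -16]]
Step 2: det(V + V^T) = (-12)*(-16) - (-11)*(-11)
  = 192 - 121 = 71
Step 3: Knot determinant = |det(V + V^T)| = |71| = 71

71


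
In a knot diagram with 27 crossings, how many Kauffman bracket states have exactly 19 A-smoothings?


We choose which 19 of 27 crossings get A-smoothings.
C(27, 19) = 27! / (19! * 8!)
= 2220075

2220075


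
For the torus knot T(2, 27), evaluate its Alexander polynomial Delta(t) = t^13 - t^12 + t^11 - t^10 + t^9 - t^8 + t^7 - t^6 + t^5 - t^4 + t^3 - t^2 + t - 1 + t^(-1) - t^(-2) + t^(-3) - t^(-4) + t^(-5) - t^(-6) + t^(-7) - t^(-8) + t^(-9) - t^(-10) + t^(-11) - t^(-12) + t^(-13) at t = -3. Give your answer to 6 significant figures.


Substituting t = -3 into Delta(t) = t^13 - t^12 + t^11 - t^10 + t^9 - t^8 + t^7 - t^6 + t^5 - t^4 + t^3 - t^2 + t - 1 + t^(-1) - t^(-2) + t^(-3) - t^(-4) + t^(-5) - t^(-6) + t^(-7) - t^(-8) + t^(-9) - t^(-10) + t^(-11) - t^(-12) + t^(-13):
Term values: (-1594323) + (-531441) + (-177147) + (-59049) + (-19683) + (-6561) + (-2187) + (-729) + (-243) + (-81) + (-27) + (-9) + (-3) + (-1) + (-0.333333) + (-0.111111) + (-0.037037) + (-0.0123457) + (-0.00411523) + (-0.00137174) + (-0.000457247) + (-0.000152416) + (-5.08053e-05) + (-1.69351e-05) + (-5.64503e-06) + (-1.88168e-06) + (-6.27225e-07)
Sum = -2391484.5
Rounded to 6 significant figures: -2.39148e+06

-2.39148e+06


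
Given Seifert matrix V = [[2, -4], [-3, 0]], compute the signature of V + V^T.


Step 1: V + V^T = [[4, -7], [-7, 0]]
Step 2: trace = 4, det = -49
Step 3: Discriminant = 4^2 - 4*(-49) = 212
Step 4: Eigenvalues: 9.28011, -5.28011
Step 5: Signature = (# positive eigenvalues) - (# negative eigenvalues) = 0

0


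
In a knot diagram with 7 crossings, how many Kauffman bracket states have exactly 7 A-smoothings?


We choose which 7 of 7 crossings get A-smoothings.
C(7, 7) = 7! / (7! * 0!)
= 1

1


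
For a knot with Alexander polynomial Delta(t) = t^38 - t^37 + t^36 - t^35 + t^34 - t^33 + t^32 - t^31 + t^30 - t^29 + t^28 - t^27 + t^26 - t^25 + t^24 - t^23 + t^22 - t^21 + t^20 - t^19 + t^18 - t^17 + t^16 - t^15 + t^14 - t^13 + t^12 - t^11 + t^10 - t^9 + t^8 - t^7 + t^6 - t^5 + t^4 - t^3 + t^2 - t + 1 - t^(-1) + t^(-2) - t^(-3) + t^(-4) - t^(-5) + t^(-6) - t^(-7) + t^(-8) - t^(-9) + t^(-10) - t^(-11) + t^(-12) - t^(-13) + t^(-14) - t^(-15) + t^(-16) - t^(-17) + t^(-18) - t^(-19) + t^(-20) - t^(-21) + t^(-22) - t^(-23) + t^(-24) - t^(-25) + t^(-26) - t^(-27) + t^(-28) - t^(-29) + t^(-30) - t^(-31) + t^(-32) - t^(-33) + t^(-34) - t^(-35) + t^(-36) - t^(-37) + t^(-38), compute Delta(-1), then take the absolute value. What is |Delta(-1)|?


Step 1: The polynomial has 77 terms with alternating signs, exponents from 38 down to -38.
Step 2: Substitute t = -1. The i-th term has coefficient (-1)^i and exponent (m-i),
  so its value is (-1)^i * (-1)^(m-i) = (-1)^m = 1 for every i.
Step 3: All 77 terms equal 1, so Delta(-1) = 77 * (1) = 77
Step 4: |Delta(-1)| = 77

77


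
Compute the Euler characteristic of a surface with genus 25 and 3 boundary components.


chi = 2 - 2g - b
= 2 - 2*25 - 3
= 2 - 50 - 3 = -51

-51


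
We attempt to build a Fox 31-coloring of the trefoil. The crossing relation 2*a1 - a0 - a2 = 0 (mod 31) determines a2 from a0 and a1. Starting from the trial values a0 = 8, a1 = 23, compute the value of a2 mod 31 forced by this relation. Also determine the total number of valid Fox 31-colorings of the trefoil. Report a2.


Step 1: Apply the given crossing relation 2*a1 - a0 - a2 = 0 (mod 31).
  a2 = 2*a1 - a0 mod 31
  a2 = 2*23 - 8 mod 31
  a2 = 46 - 8 mod 31
  a2 = 38 mod 31 = 7
Step 2: The trefoil has determinant 3.
  Number of Fox p-colorings (p prime) is p^2 if p = 3, else p.
  Since 31 does not divide 3, only trivial (constant) colorings exist.
  (So the trial a0 = 8, a1 = 23 with a0 != a1 does NOT extend to a valid coloring of the whole trefoil: the other two crossing relations require 3*(a1 - a0) = 0 (mod 31), which fails.)
  Total colorings = 31
Step 3: a2 = 7, total Fox 31-colorings = 31

7


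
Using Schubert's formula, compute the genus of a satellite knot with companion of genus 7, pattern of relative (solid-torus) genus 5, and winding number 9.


Schubert: g(satellite) = g_rel(pattern) + |winding| * g(companion),
where g_rel(pattern) is the genus of the pattern relative to the solid torus.
= 5 + 9 * 7
= 5 + 63 = 68

68


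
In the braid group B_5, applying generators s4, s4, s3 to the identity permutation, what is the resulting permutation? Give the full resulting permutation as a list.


Starting with identity [1, 2, 3, 4, 5].
Apply generators in sequence:
  After s4: [1, 2, 3, 5, 4]
  After s4: [1, 2, 3, 4, 5]
  After s3: [1, 2, 4, 3, 5]
Final permutation: [1, 2, 4, 3, 5]

[1, 2, 4, 3, 5]


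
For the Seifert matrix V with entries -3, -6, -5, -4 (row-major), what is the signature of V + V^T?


Step 1: V + V^T = [[-6, -11], [-11, -8]]
Step 2: trace = -14, det = -73
Step 3: Discriminant = (-14)^2 - 4*(-73) = 488
Step 4: Eigenvalues: 4.04536, -18.0454
Step 5: Signature = (# positive eigenvalues) - (# negative eigenvalues) = 0

0


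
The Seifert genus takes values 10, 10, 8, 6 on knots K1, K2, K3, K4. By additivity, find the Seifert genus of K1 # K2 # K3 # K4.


The Seifert genus is additive under connected sum.
Seifert genus(K1 # K2 # K3 # K4) = (10) + (10) + (8) + (6)
= 34

34


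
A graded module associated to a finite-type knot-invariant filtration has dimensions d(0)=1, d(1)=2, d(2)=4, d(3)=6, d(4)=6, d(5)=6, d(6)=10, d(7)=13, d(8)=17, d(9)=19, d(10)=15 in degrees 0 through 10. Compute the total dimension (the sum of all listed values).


Total dimension = d(0) + d(1) + ... + d(10)
= 1 + 2 + 4 + 6 + 6 + 6 + 10 + 13 + 17 + 19 + 15
= 99

99


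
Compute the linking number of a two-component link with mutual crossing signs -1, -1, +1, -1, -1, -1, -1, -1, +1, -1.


Step 1: Count positive crossings: 2
Step 2: Count negative crossings: 8
Step 3: Sum of signs = 2 - 8 = -6
Step 4: Linking number = sum/2 = -6/2 = -3

-3


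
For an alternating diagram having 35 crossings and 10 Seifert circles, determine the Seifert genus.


For alternating knots, g = (c - s + 1)/2.
= (35 - 10 + 1)/2
= 26/2 = 13

13


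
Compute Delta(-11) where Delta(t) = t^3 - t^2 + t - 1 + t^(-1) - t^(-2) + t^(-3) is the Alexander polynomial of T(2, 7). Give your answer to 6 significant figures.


Substituting t = -11 into Delta(t) = t^3 - t^2 + t - 1 + t^(-1) - t^(-2) + t^(-3):
Term values: (-1331) + (-121) + (-11) + (-1) + (-0.0909091) + (-0.00826446) + (-0.000751315)
Sum = -1464.099925
Rounded to 6 significant figures: -1464.1

-1464.1


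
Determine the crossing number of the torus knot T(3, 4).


For a torus knot T(p, q) with gcd(p,q)=1,
the crossing number is min(p*(q-1), q*(p-1)).
p*(q-1) = 3*3 = 9
q*(p-1) = 4*2 = 8
min(9, 8) = 8

8


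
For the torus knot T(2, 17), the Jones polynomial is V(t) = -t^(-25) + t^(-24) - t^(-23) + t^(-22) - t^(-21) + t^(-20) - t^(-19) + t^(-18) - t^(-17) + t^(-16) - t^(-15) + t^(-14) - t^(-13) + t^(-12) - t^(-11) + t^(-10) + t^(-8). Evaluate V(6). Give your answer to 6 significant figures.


Substituting t = 6 into V(t) = -t^(-25) + t^(-24) - t^(-23) + t^(-22) - t^(-21) + t^(-20) - t^(-19) + t^(-18) - t^(-17) + t^(-16) - t^(-15) + t^(-14) - t^(-13) + t^(-12) - t^(-11) + t^(-10) + t^(-8):
  (-)t^(-25) = -3.51738e-20
  (+)t^(-24) = 2.11043e-19
  (-)t^(-23) = -1.26626e-18
  (+)t^(-22) = 7.59753e-18
  (-)t^(-21) = -4.55852e-17
  (+)t^(-20) = 2.73511e-16
  (-)t^(-19) = -1.64107e-15
  (+)t^(-18) = 9.8464e-15
  (-)t^(-17) = -5.90784e-14
  (+)t^(-16) = 3.5447e-13
  (-)t^(-15) = -2.12682e-12
  (+)t^(-14) = 1.27609e-11
  (-)t^(-13) = -7.65656e-11
  (+)t^(-12) = 4.59394e-10
  (-)t^(-11) = -2.75636e-09
  (+)t^(-10) = 1.65382e-08
  (+)t^(-8) = 5.95374e-07
Sum = (-3.51738e-20) + (2.11043e-19) + (-1.26626e-18) + (7.59753e-18) + (-4.55852e-17) + (2.73511e-16) + (-1.64107e-15) + (9.8464e-15) + (-5.90784e-14) + (3.5447e-13) + (-2.12682e-12) + (1.27609e-11) + (-7.65656e-11) + (4.59394e-10) + (-2.75636e-09) + (1.65382e-08) + (5.95374e-07)
= 6.095497565e-07
Rounded to 6 significant figures: 6.0955e-07

6.0955e-07


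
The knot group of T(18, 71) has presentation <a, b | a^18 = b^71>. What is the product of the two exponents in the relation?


The relation is a^18 = b^71.
Product of exponents = 18 * 71
= 1278

1278


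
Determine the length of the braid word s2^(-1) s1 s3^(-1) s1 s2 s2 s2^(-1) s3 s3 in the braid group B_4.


The word length counts the number of generators (including inverses).
Listing each generator: s2^(-1), s1, s3^(-1), s1, s2, s2, s2^(-1), s3, s3
There are 9 generators in this braid word.

9


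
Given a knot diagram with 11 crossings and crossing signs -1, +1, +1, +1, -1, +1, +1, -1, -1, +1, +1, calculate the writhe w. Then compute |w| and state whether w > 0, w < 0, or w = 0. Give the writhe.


Step 1: Count positive crossings (+1).
Positive crossings: 7
Step 2: Count negative crossings (-1).
Negative crossings: 4
Step 3: Writhe = (positive) - (negative)
w = 7 - 4 = 3
Step 4: |w| = 3, and w is positive

3


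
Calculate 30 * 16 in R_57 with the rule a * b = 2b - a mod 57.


30 * 16 = 2*16 - 30 mod 57
= 32 - 30 mod 57
= 2 mod 57 = 2

2


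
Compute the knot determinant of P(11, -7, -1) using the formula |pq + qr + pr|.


Step 1: Compute pq + qr + pr.
pq = 11*(-7) = -77
qr = (-7)*(-1) = 7
pr = 11*(-1) = -11
pq + qr + pr = -77 + 7 + (-11) = -81
Step 2: Take absolute value.
det(P(11,-7,-1)) = |-81| = 81

81


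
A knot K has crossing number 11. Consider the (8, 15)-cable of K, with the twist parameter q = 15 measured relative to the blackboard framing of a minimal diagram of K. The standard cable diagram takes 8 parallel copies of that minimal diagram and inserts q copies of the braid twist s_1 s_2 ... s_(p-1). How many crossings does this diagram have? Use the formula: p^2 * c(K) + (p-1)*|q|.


Step 1: Each of the c(K) crossings of the companion diagram becomes p*p = p^2 crossings among the p parallel strands, and each of the |q| twists s_1 s_2 ... s_(p-1) adds (p-1) crossings.
  Crossings = p^2 * c(K) + (p-1)*|q|
Step 2: = 8^2 * 11 + (8-1)*15
Step 3: = 64*11 + 7*15
Step 4: = 704 + 105 = 809

809


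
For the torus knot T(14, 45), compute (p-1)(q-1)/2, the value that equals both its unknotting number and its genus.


For a torus knot T(p,q), both the unknotting number and genus equal (p-1)(q-1)/2.
= (14-1)(45-1)/2
= 13*44/2
= 572/2 = 286

286


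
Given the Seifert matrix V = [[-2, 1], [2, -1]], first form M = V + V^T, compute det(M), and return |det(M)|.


Step 1: Form V + V^T where V = [[-2, 1], [2, -1]]
  V^T = [[-2, 2], [1, -1]]
  V + V^T = [[-4, 3], [3, -2]]
Step 2: det(V + V^T) = (-4)*(-2) - 3*3
  = 8 - 9 = -1
Step 3: Knot determinant = |det(V + V^T)| = |-1| = 1

1


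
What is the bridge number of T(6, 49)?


The bridge number of T(p,q) is min(p,q).
min(6, 49) = 6

6


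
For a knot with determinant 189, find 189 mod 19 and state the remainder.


Step 1: A knot is p-colorable if and only if p divides its determinant.
Step 2: Compute 189 mod 19.
189 = 9 * 19 + 18
Step 3: 189 mod 19 = 18
Step 4: The knot is 19-colorable: no

18


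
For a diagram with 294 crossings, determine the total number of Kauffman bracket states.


Each crossing contributes 2 choices (A-smoothing or B-smoothing).
Total states = 2^294 = 31828687130226345097944463881396533766429193651030253916189694521162207808802136034115584

31828687130226345097944463881396533766429193651030253916189694521162207808802136034115584


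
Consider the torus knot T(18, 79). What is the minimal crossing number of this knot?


For a torus knot T(p, q) with gcd(p,q)=1,
the crossing number is min(p*(q-1), q*(p-1)).
p*(q-1) = 18*78 = 1404
q*(p-1) = 79*17 = 1343
min(1404, 1343) = 1343

1343


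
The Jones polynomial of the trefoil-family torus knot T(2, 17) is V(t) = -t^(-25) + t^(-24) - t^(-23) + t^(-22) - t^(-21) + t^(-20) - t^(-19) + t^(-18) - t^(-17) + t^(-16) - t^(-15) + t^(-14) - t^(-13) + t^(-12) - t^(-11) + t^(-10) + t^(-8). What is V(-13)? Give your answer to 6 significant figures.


Substituting t = -13 into V(t) = -t^(-25) + t^(-24) - t^(-23) + t^(-22) - t^(-21) + t^(-20) - t^(-19) + t^(-18) - t^(-17) + t^(-16) - t^(-15) + t^(-14) - t^(-13) + t^(-12) - t^(-11) + t^(-10) + t^(-8):
  (-)t^(-25) = 1.41715e-28
  (+)t^(-24) = 1.8423e-27
  (-)t^(-23) = 2.39499e-26
  (+)t^(-22) = 3.11348e-25
  (-)t^(-21) = 4.04753e-24
  (+)t^(-20) = 5.26178e-23
  (-)t^(-19) = 6.84032e-22
  (+)t^(-18) = 8.89241e-21
  (-)t^(-17) = 1.15601e-19
  (+)t^(-16) = 1.50282e-18
  (-)t^(-15) = 1.95366e-17
  (+)t^(-14) = 2.53976e-16
  (-)t^(-13) = 3.30169e-15
  (+)t^(-12) = 4.2922e-14
  (-)t^(-11) = 5.57986e-13
  (+)t^(-10) = 7.25382e-12
  (+)t^(-8) = 1.22589e-09
Sum = (1.41715e-28) + (1.8423e-27) + (2.39499e-26) + (3.11348e-25) + (4.04753e-24) + (5.26178e-23) + (6.84032e-22) + (8.89241e-21) + (1.15601e-19) + (1.50282e-18) + (1.95366e-17) + (2.53976e-16) + (3.30169e-15) + (4.2922e-14) + (5.57986e-13) + (7.25382e-12) + (1.22589e-09)
= 1.233753039e-09
Rounded to 6 significant figures: 1.23375e-09

1.23375e-09


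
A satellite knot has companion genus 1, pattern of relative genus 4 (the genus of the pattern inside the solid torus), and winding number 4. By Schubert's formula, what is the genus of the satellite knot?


Schubert: g(satellite) = g_rel(pattern) + |winding| * g(companion),
where g_rel(pattern) is the genus of the pattern relative to the solid torus.
= 4 + 4 * 1
= 4 + 4 = 8

8


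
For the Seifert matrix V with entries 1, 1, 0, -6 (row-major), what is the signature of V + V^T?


Step 1: V + V^T = [[2, 1], [1, -12]]
Step 2: trace = -10, det = -25
Step 3: Discriminant = (-10)^2 - 4*(-25) = 200
Step 4: Eigenvalues: 2.07107, -12.0711
Step 5: Signature = (# positive eigenvalues) - (# negative eigenvalues) = 0

0


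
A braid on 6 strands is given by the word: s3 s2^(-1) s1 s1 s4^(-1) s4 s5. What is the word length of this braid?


The word length counts the number of generators (including inverses).
Listing each generator: s3, s2^(-1), s1, s1, s4^(-1), s4, s5
There are 7 generators in this braid word.

7


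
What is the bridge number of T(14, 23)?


The bridge number of T(p,q) is min(p,q).
min(14, 23) = 14

14


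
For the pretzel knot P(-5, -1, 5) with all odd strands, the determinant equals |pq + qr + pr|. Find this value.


Step 1: Compute pq + qr + pr.
pq = (-5)*(-1) = 5
qr = (-1)*5 = -5
pr = (-5)*5 = -25
pq + qr + pr = 5 + (-5) + (-25) = -25
Step 2: Take absolute value.
det(P(-5,-1,5)) = |-25| = 25

25


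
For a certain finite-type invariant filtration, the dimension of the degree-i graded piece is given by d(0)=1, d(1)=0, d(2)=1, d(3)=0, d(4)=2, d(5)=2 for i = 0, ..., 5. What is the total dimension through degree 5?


Total dimension = d(0) + d(1) + ... + d(5)
= 1 + 0 + 1 + 0 + 2 + 2
= 6

6


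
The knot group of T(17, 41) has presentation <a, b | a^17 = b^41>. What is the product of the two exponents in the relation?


The relation is a^17 = b^41.
Product of exponents = 17 * 41
= 697

697


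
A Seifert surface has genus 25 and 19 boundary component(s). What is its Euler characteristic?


chi = 2 - 2g - b
= 2 - 2*25 - 19
= 2 - 50 - 19 = -67

-67


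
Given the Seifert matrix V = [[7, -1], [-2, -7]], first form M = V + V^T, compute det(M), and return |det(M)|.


Step 1: Form V + V^T where V = [[7, -1], [-2, -7]]
  V^T = [[7, -2], [-1, -7]]
  V + V^T = [[14, -3], [-3, -14]]
Step 2: det(V + V^T) = 14*(-14) - (-3)*(-3)
  = -196 - 9 = -205
Step 3: Knot determinant = |det(V + V^T)| = |-205| = 205

205


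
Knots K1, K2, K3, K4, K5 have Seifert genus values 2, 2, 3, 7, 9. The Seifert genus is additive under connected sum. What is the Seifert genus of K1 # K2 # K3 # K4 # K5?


The Seifert genus is additive under connected sum.
Seifert genus(K1 # K2 # K3 # K4 # K5) = (2) + (2) + (3) + (7) + (9)
= 23

23


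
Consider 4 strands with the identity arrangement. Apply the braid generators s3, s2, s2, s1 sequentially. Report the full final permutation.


Starting with identity [1, 2, 3, 4].
Apply generators in sequence:
  After s3: [1, 2, 4, 3]
  After s2: [1, 4, 2, 3]
  After s2: [1, 2, 4, 3]
  After s1: [2, 1, 4, 3]
Final permutation: [2, 1, 4, 3]

[2, 1, 4, 3]


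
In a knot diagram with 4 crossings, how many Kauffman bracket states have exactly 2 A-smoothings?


We choose which 2 of 4 crossings get A-smoothings.
C(4, 2) = 4! / (2! * 2!)
= 6

6


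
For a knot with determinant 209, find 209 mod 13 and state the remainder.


Step 1: A knot is p-colorable if and only if p divides its determinant.
Step 2: Compute 209 mod 13.
209 = 16 * 13 + 1
Step 3: 209 mod 13 = 1
Step 4: The knot is 13-colorable: no

1


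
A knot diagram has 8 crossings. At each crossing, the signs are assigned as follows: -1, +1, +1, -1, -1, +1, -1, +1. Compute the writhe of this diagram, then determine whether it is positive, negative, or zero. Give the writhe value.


Step 1: Count positive crossings (+1).
Positive crossings: 4
Step 2: Count negative crossings (-1).
Negative crossings: 4
Step 3: Writhe = (positive) - (negative)
w = 4 - 4 = 0
Step 4: |w| = 0, and w is zero

0


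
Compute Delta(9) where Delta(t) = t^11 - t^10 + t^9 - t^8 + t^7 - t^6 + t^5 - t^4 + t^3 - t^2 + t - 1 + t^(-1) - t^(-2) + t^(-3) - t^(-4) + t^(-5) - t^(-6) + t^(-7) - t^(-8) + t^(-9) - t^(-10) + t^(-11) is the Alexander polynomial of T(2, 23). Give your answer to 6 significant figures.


Substituting t = 9 into Delta(t) = t^11 - t^10 + t^9 - t^8 + t^7 - t^6 + t^5 - t^4 + t^3 - t^2 + t - 1 + t^(-1) - t^(-2) + t^(-3) - t^(-4) + t^(-5) - t^(-6) + t^(-7) - t^(-8) + t^(-9) - t^(-10) + t^(-11):
Term values: (31381059609) + (-3486784401) + (387420489) + (-43046721) + (4782969) + (-531441) + (59049) + (-6561) + (729) + (-81) + (9) + (-1) + (0.111111) + (-0.0123457) + (0.00137174) + (-0.000152416) + (1.69351e-05) + (-1.88168e-06) + (2.09075e-07) + (-2.32306e-08) + (2.58117e-09) + (-2.86797e-10) + (3.18664e-11)
Sum = 2.824295365e+10
Rounded to 6 significant figures: 2.8243e+10

2.8243e+10


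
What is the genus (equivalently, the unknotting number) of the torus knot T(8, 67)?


For a torus knot T(p,q), both the unknotting number and genus equal (p-1)(q-1)/2.
= (8-1)(67-1)/2
= 7*66/2
= 462/2 = 231

231


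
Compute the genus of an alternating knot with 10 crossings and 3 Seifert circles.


For alternating knots, g = (c - s + 1)/2.
= (10 - 3 + 1)/2
= 8/2 = 4

4


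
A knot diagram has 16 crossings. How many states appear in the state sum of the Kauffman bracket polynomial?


Each crossing contributes 2 choices (A-smoothing or B-smoothing).
Total states = 2^16 = 65536

65536


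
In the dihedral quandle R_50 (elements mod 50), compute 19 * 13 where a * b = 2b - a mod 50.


19 * 13 = 2*13 - 19 mod 50
= 26 - 19 mod 50
= 7 mod 50 = 7

7


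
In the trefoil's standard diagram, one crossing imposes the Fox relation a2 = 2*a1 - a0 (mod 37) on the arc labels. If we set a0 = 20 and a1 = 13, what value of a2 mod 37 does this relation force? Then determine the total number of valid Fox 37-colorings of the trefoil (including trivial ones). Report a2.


Step 1: Apply the given crossing relation 2*a1 - a0 - a2 = 0 (mod 37).
  a2 = 2*a1 - a0 mod 37
  a2 = 2*13 - 20 mod 37
  a2 = 26 - 20 mod 37
  a2 = 6 mod 37 = 6
Step 2: The trefoil has determinant 3.
  Number of Fox p-colorings (p prime) is p^2 if p = 3, else p.
  Since 37 does not divide 3, only trivial (constant) colorings exist.
  (So the trial a0 = 20, a1 = 13 with a0 != a1 does NOT extend to a valid coloring of the whole trefoil: the other two crossing relations require 3*(a1 - a0) = 0 (mod 37), which fails.)
  Total colorings = 37
Step 3: a2 = 6, total Fox 37-colorings = 37

6


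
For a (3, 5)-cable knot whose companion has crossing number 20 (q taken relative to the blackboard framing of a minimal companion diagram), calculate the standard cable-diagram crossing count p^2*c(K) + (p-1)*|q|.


Step 1: Each of the c(K) crossings of the companion diagram becomes p*p = p^2 crossings among the p parallel strands, and each of the |q| twists s_1 s_2 ... s_(p-1) adds (p-1) crossings.
  Crossings = p^2 * c(K) + (p-1)*|q|
Step 2: = 3^2 * 20 + (3-1)*5
Step 3: = 9*20 + 2*5
Step 4: = 180 + 10 = 190

190


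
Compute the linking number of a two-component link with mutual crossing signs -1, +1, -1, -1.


Step 1: Count positive crossings: 1
Step 2: Count negative crossings: 3
Step 3: Sum of signs = 1 - 3 = -2
Step 4: Linking number = sum/2 = -2/2 = -1

-1


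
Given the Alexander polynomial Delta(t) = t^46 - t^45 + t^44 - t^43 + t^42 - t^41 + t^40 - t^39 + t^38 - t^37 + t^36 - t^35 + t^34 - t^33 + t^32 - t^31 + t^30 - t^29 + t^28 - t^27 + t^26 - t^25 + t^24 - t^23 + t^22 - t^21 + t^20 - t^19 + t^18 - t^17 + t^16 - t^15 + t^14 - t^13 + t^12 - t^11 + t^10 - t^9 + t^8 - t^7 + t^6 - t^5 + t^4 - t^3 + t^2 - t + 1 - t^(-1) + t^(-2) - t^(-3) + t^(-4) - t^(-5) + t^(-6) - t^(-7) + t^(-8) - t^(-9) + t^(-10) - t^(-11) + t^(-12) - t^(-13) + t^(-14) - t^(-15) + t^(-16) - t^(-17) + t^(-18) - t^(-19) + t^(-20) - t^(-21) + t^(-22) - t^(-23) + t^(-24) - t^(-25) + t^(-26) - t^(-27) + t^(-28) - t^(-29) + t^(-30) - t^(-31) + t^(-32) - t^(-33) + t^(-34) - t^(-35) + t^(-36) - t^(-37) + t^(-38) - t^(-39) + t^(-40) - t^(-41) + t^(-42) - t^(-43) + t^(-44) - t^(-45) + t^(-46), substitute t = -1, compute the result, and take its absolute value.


Step 1: The polynomial has 93 terms with alternating signs, exponents from 46 down to -46.
Step 2: Substitute t = -1. The i-th term has coefficient (-1)^i and exponent (m-i),
  so its value is (-1)^i * (-1)^(m-i) = (-1)^m = 1 for every i.
Step 3: All 93 terms equal 1, so Delta(-1) = 93 * (1) = 93
Step 4: |Delta(-1)| = 93

93


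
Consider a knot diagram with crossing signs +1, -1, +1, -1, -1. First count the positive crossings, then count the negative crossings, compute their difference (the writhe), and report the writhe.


Step 1: Count positive crossings (+1).
Positive crossings: 2
Step 2: Count negative crossings (-1).
Negative crossings: 3
Step 3: Writhe = (positive) - (negative)
w = 2 - 3 = -1
Step 4: |w| = 1, and w is negative

-1


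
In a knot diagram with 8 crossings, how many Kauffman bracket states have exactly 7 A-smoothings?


We choose which 7 of 8 crossings get A-smoothings.
C(8, 7) = 8! / (7! * 1!)
= 8

8


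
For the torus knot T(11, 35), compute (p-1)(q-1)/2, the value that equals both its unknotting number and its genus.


For a torus knot T(p,q), both the unknotting number and genus equal (p-1)(q-1)/2.
= (11-1)(35-1)/2
= 10*34/2
= 340/2 = 170

170


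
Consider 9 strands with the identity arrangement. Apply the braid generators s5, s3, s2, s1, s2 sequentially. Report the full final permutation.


Starting with identity [1, 2, 3, 4, 5, 6, 7, 8, 9].
Apply generators in sequence:
  After s5: [1, 2, 3, 4, 6, 5, 7, 8, 9]
  After s3: [1, 2, 4, 3, 6, 5, 7, 8, 9]
  After s2: [1, 4, 2, 3, 6, 5, 7, 8, 9]
  After s1: [4, 1, 2, 3, 6, 5, 7, 8, 9]
  After s2: [4, 2, 1, 3, 6, 5, 7, 8, 9]
Final permutation: [4, 2, 1, 3, 6, 5, 7, 8, 9]

[4, 2, 1, 3, 6, 5, 7, 8, 9]


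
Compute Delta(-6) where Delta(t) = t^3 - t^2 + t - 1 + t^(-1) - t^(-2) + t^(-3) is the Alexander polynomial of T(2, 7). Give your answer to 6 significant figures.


Substituting t = -6 into Delta(t) = t^3 - t^2 + t - 1 + t^(-1) - t^(-2) + t^(-3):
Term values: (-216) + (-36) + (-6) + (-1) + (-0.166667) + (-0.0277778) + (-0.00462963)
Sum = -259.1990741
Rounded to 6 significant figures: -259.199

-259.199


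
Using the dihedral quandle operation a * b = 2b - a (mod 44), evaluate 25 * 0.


25 * 0 = 2*0 - 25 mod 44
= 0 - 25 mod 44
= -25 mod 44 = 19

19


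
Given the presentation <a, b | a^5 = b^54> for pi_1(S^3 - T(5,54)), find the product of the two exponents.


The relation is a^5 = b^54.
Product of exponents = 5 * 54
= 270

270


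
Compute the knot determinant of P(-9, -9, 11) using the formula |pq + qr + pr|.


Step 1: Compute pq + qr + pr.
pq = (-9)*(-9) = 81
qr = (-9)*11 = -99
pr = (-9)*11 = -99
pq + qr + pr = 81 + (-99) + (-99) = -117
Step 2: Take absolute value.
det(P(-9,-9,11)) = |-117| = 117

117


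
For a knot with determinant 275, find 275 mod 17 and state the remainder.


Step 1: A knot is p-colorable if and only if p divides its determinant.
Step 2: Compute 275 mod 17.
275 = 16 * 17 + 3
Step 3: 275 mod 17 = 3
Step 4: The knot is 17-colorable: no

3


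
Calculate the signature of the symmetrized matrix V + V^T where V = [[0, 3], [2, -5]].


Step 1: V + V^T = [[0, 5], [5, -10]]
Step 2: trace = -10, det = -25
Step 3: Discriminant = (-10)^2 - 4*(-25) = 200
Step 4: Eigenvalues: 2.07107, -12.0711
Step 5: Signature = (# positive eigenvalues) - (# negative eigenvalues) = 0

0


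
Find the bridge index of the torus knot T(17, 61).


The bridge number of T(p,q) is min(p,q).
min(17, 61) = 17

17


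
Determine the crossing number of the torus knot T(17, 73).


For a torus knot T(p, q) with gcd(p,q)=1,
the crossing number is min(p*(q-1), q*(p-1)).
p*(q-1) = 17*72 = 1224
q*(p-1) = 73*16 = 1168
min(1224, 1168) = 1168

1168
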